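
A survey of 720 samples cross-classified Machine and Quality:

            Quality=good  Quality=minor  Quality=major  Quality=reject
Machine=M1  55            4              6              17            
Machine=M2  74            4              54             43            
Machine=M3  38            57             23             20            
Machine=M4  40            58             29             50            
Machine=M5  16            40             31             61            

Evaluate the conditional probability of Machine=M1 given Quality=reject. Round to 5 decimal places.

0.08901

Total with Quality=reject: 17 + 43 + 20 + 50 + 61 = 191.
P(Machine=M1 | Quality=reject) = 17/191 = 0.08901.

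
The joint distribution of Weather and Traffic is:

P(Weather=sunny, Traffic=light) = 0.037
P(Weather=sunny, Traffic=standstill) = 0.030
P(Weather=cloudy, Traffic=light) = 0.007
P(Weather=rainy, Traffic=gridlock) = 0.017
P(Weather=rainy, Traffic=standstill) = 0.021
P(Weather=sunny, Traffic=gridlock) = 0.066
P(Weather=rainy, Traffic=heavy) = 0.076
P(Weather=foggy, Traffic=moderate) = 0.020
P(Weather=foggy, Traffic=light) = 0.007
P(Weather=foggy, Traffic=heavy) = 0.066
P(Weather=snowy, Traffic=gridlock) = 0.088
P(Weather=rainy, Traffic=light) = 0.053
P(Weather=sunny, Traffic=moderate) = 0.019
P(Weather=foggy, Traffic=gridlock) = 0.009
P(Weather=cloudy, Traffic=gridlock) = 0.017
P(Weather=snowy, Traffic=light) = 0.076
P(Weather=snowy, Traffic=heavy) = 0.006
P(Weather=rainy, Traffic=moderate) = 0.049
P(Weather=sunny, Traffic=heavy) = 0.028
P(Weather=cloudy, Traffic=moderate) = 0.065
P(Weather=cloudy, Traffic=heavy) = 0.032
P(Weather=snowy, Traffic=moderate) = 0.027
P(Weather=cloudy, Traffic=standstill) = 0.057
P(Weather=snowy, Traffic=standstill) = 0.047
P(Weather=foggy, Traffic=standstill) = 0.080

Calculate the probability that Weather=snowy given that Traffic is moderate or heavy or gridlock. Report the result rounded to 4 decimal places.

0.2068

P(Traffic=moderate) = 0.019 + 0.065 + 0.049 + 0.027 + 0.020 = 0.180.
P(Traffic=heavy) = 0.028 + 0.032 + 0.076 + 0.006 + 0.066 = 0.208.
P(Traffic=gridlock) = 0.066 + 0.017 + 0.017 + 0.088 + 0.009 = 0.197.
P(Traffic ∈ {moderate, heavy, gridlock}) = 0.180 + 0.208 + 0.197 = 0.585; P(Weather=snowy, Traffic ∈ {moderate, heavy, gridlock}) = 0.027 + 0.006 + 0.088 = 0.121.
P(Weather=snowy | Traffic ∈ {moderate, heavy, gridlock}) = 0.121/0.585 = 0.2068.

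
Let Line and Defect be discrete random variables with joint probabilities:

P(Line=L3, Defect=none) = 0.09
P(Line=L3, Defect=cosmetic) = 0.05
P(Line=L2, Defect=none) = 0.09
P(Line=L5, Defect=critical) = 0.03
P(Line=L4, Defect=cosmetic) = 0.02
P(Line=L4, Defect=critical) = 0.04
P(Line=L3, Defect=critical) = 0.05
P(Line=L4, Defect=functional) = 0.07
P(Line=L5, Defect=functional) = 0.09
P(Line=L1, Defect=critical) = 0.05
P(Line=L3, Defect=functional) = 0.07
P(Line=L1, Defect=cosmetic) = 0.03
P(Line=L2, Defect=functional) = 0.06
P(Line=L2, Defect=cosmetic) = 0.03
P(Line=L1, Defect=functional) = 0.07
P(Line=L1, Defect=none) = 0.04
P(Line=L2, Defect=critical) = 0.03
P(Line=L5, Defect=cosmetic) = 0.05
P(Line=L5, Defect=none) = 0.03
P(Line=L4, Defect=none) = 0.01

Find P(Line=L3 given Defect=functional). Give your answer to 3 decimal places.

0.194

P(Defect=functional) = 0.07 + 0.06 + 0.07 + 0.07 + 0.09 = 0.36.
P(Line=L3 | Defect=functional) = 0.07/0.36 = 0.194.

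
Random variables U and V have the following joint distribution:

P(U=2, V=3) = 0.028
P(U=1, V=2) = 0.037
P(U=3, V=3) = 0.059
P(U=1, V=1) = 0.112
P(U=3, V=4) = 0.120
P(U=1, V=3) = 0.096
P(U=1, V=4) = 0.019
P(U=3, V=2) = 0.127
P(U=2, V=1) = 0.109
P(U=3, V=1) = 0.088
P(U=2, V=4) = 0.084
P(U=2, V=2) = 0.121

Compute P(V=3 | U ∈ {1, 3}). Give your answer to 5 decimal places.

0.23556

P(U=1) = 0.112 + 0.037 + 0.096 + 0.019 = 0.264.
P(U=3) = 0.088 + 0.127 + 0.059 + 0.120 = 0.394.
P(U ∈ {1, 3}) = 0.264 + 0.394 = 0.658; P(V=3, U ∈ {1, 3}) = 0.096 + 0.059 = 0.155.
P(V=3 | U ∈ {1, 3}) = 0.155/0.658 = 0.23556.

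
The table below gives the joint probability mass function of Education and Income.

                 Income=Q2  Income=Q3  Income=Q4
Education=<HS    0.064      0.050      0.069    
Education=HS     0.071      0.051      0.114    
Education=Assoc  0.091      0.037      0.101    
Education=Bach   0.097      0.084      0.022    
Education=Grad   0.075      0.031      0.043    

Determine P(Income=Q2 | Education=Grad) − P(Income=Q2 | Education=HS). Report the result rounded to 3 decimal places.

0.203

P(Education=Grad) = 0.075 + 0.031 + 0.043 = 0.149; P(Income=Q2 | Education=Grad) = 0.075/0.149 = 0.5034.
P(Education=HS) = 0.071 + 0.051 + 0.114 = 0.236; P(Income=Q2 | Education=HS) = 0.071/0.236 = 0.3008.
Difference = 0.203.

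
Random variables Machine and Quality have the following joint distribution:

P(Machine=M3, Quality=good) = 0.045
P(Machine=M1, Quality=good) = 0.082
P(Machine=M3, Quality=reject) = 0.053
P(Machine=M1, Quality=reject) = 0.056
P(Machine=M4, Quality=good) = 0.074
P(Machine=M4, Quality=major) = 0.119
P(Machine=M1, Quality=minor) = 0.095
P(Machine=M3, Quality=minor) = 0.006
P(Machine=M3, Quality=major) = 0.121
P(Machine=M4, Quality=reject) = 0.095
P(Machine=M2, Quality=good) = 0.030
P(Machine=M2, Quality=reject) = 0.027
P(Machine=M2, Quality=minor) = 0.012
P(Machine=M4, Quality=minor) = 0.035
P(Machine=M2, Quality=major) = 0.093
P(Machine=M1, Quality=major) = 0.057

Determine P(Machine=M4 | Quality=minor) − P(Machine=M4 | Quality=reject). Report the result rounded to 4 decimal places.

P(Quality=minor) = 0.095 + 0.012 + 0.006 + 0.035 = 0.148; P(Machine=M4 | Quality=minor) = 0.035/0.148 = 0.23649.
P(Quality=reject) = 0.056 + 0.027 + 0.053 + 0.095 = 0.231; P(Machine=M4 | Quality=reject) = 0.095/0.231 = 0.41126.
Difference = -0.1748.

-0.1748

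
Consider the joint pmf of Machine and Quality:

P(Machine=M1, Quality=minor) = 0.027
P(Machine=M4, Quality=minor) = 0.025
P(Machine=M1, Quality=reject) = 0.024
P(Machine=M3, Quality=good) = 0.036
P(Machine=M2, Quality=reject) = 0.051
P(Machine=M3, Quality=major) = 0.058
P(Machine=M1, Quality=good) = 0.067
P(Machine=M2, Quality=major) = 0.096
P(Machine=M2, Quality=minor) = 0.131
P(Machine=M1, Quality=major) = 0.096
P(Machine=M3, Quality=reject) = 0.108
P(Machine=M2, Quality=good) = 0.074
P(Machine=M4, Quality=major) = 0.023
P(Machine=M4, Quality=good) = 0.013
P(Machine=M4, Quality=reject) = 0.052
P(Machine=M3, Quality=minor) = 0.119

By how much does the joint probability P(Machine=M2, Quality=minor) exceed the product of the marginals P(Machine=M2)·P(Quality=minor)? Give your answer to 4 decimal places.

P(Machine=M2) = 0.074 + 0.131 + 0.096 + 0.051 = 0.352.
P(Quality=minor) = 0.027 + 0.131 + 0.119 + 0.025 = 0.302.
P(Machine=M2, Quality=minor) − P(Machine=M2)P(Quality=minor) = 0.131 − 0.352×0.302 = 0.0247.

0.0247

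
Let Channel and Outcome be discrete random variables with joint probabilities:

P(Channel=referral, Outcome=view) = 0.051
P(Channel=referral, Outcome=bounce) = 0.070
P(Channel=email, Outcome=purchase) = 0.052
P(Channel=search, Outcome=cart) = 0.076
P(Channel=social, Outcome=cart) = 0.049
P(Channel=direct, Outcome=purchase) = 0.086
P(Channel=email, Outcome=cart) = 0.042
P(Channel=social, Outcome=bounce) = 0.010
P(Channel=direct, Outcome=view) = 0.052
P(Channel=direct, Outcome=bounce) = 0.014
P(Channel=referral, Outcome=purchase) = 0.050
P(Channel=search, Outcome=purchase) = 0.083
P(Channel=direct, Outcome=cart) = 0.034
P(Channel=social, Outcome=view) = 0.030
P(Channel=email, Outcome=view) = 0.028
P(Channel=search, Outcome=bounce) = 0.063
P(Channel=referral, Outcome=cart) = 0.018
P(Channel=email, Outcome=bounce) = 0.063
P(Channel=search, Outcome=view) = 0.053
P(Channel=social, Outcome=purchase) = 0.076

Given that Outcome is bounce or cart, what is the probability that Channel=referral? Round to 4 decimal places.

P(Outcome=bounce) = 0.063 + 0.063 + 0.010 + 0.014 + 0.070 = 0.220.
P(Outcome=cart) = 0.042 + 0.076 + 0.049 + 0.034 + 0.018 = 0.219.
P(Outcome ∈ {bounce, cart}) = 0.220 + 0.219 = 0.439; P(Channel=referral, Outcome ∈ {bounce, cart}) = 0.070 + 0.018 = 0.088.
P(Channel=referral | Outcome ∈ {bounce, cart}) = 0.088/0.439 = 0.2005.

0.2005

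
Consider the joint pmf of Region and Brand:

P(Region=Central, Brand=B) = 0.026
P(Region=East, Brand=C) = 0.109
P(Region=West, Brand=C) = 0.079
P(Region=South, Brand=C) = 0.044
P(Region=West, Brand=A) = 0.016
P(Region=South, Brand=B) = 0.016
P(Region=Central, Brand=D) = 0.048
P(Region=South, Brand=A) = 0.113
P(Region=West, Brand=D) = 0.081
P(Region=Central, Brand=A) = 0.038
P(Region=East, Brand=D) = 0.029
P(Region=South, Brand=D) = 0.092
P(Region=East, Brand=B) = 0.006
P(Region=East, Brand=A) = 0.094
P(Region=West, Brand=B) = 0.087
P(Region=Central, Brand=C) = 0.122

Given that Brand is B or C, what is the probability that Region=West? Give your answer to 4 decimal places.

0.3395

P(Brand=B) = 0.016 + 0.006 + 0.087 + 0.026 = 0.135.
P(Brand=C) = 0.044 + 0.109 + 0.079 + 0.122 = 0.354.
P(Brand ∈ {B, C}) = 0.135 + 0.354 = 0.489; P(Region=West, Brand ∈ {B, C}) = 0.087 + 0.079 = 0.166.
P(Region=West | Brand ∈ {B, C}) = 0.166/0.489 = 0.3395.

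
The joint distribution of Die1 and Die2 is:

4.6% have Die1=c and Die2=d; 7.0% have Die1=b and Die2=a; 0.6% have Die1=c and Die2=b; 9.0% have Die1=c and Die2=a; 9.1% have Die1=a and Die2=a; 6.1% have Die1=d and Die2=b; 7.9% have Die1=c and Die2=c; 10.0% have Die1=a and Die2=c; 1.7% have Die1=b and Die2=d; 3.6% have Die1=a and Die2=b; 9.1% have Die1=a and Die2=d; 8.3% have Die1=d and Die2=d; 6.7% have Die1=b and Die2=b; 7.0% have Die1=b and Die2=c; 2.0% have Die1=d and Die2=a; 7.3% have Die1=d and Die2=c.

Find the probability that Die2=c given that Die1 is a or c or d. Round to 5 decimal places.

P(Die1=a) = 0.091 + 0.036 + 0.100 + 0.091 = 0.318.
P(Die1=c) = 0.090 + 0.006 + 0.079 + 0.046 = 0.221.
P(Die1=d) = 0.020 + 0.061 + 0.073 + 0.083 = 0.237.
P(Die1 ∈ {a, c, d}) = 0.318 + 0.221 + 0.237 = 0.776; P(Die2=c, Die1 ∈ {a, c, d}) = 0.100 + 0.079 + 0.073 = 0.252.
P(Die2=c | Die1 ∈ {a, c, d}) = 0.252/0.776 = 0.32474.

0.32474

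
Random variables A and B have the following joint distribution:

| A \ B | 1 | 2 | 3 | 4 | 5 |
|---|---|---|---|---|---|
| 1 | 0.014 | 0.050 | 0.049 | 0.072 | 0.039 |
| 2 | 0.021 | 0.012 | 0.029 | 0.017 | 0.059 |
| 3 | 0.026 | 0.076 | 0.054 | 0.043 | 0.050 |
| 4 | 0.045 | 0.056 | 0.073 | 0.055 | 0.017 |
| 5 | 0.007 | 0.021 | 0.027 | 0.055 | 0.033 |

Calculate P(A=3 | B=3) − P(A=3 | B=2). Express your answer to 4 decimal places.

-0.1207

P(B=3) = 0.049 + 0.029 + 0.054 + 0.073 + 0.027 = 0.232; P(A=3 | B=3) = 0.054/0.232 = 0.23276.
P(B=2) = 0.050 + 0.012 + 0.076 + 0.056 + 0.021 = 0.215; P(A=3 | B=2) = 0.076/0.215 = 0.35349.
Difference = -0.1207.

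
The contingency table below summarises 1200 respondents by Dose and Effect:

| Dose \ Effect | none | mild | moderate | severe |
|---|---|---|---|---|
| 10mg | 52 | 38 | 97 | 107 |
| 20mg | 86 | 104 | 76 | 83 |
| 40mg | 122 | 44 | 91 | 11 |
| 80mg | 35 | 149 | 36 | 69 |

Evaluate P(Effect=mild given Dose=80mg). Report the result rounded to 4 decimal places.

Total with Dose=80mg: 35 + 149 + 36 + 69 = 289.
P(Effect=mild | Dose=80mg) = 149/289 = 0.5156.

0.5156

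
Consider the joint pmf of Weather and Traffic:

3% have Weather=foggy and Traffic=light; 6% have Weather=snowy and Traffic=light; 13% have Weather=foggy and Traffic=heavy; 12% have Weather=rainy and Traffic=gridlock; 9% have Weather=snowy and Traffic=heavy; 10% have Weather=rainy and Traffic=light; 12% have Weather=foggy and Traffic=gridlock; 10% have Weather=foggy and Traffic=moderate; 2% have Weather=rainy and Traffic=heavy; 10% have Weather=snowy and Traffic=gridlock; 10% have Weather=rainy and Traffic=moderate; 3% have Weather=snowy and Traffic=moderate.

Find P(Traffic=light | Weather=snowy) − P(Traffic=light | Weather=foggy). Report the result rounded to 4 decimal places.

0.1353

P(Weather=snowy) = 0.06 + 0.03 + 0.09 + 0.10 = 0.28; P(Traffic=light | Weather=snowy) = 0.06/0.28 = 0.21429.
P(Weather=foggy) = 0.03 + 0.10 + 0.13 + 0.12 = 0.38; P(Traffic=light | Weather=foggy) = 0.03/0.38 = 0.07895.
Difference = 0.1353.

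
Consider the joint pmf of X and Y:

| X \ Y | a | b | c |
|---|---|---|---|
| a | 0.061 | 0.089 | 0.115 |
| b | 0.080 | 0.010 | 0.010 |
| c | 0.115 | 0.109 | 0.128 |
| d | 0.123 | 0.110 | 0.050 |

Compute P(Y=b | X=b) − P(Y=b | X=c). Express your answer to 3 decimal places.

P(X=b) = 0.080 + 0.010 + 0.010 = 0.100; P(Y=b | X=b) = 0.010/0.100 = 0.1000.
P(X=c) = 0.115 + 0.109 + 0.128 = 0.352; P(Y=b | X=c) = 0.109/0.352 = 0.3097.
Difference = -0.210.

-0.210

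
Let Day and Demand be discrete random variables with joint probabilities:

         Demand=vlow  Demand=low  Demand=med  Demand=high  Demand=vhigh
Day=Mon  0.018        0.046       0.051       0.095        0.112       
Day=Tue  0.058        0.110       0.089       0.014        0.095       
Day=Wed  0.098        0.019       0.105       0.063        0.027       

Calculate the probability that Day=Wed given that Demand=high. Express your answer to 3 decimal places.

P(Demand=high) = 0.095 + 0.014 + 0.063 = 0.172.
P(Day=Wed | Demand=high) = 0.063/0.172 = 0.366.

0.366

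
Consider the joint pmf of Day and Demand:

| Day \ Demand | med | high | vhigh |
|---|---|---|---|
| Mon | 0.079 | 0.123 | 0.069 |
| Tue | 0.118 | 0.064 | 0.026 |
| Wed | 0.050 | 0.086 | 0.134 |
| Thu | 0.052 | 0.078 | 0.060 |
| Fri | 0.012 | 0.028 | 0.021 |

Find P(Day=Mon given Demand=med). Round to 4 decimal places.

0.2540

P(Demand=med) = 0.079 + 0.118 + 0.050 + 0.052 + 0.012 = 0.311.
P(Day=Mon | Demand=med) = 0.079/0.311 = 0.2540.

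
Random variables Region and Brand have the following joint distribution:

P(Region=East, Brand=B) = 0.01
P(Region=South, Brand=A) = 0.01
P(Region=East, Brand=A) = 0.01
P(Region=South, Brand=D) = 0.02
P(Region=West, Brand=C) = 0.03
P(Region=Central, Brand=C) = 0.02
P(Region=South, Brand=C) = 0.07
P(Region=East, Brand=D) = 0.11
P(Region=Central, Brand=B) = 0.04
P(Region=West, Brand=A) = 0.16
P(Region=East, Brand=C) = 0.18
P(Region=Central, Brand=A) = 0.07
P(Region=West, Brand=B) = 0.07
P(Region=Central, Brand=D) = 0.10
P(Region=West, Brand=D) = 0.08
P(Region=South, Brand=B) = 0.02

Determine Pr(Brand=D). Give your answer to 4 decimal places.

P(Brand=D) = 0.02 + 0.11 + 0.08 + 0.10 = 0.31.

0.3100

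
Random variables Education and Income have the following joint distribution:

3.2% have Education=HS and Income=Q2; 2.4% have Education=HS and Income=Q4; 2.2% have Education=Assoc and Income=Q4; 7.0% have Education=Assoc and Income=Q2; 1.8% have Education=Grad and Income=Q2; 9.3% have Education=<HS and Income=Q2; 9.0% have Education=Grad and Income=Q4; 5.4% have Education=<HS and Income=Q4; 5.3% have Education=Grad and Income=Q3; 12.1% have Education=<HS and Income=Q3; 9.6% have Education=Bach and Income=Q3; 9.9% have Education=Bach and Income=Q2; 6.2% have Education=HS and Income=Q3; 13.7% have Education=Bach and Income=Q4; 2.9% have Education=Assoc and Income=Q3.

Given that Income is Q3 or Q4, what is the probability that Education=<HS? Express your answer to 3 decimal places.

P(Income=Q3) = 0.121 + 0.062 + 0.029 + 0.096 + 0.053 = 0.361.
P(Income=Q4) = 0.054 + 0.024 + 0.022 + 0.137 + 0.090 = 0.327.
P(Income ∈ {Q3, Q4}) = 0.361 + 0.327 = 0.688; P(Education=<HS, Income ∈ {Q3, Q4}) = 0.121 + 0.054 = 0.175.
P(Education=<HS | Income ∈ {Q3, Q4}) = 0.175/0.688 = 0.254.

0.254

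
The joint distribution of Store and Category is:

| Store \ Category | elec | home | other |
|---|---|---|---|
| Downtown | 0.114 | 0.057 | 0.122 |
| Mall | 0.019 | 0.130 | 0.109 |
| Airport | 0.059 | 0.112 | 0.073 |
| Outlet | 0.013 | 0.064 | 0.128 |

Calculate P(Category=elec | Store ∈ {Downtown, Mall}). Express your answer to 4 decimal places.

0.2414

P(Store=Downtown) = 0.114 + 0.057 + 0.122 = 0.293.
P(Store=Mall) = 0.019 + 0.130 + 0.109 = 0.258.
P(Store ∈ {Downtown, Mall}) = 0.293 + 0.258 = 0.551; P(Category=elec, Store ∈ {Downtown, Mall}) = 0.114 + 0.019 = 0.133.
P(Category=elec | Store ∈ {Downtown, Mall}) = 0.133/0.551 = 0.2414.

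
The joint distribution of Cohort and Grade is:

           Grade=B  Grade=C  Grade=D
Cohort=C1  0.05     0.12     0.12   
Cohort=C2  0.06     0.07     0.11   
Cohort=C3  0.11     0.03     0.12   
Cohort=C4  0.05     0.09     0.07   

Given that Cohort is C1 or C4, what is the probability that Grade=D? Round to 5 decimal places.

0.38000

P(Cohort=C1) = 0.05 + 0.12 + 0.12 = 0.29.
P(Cohort=C4) = 0.05 + 0.09 + 0.07 = 0.21.
P(Cohort ∈ {C1, C4}) = 0.29 + 0.21 = 0.50; P(Grade=D, Cohort ∈ {C1, C4}) = 0.12 + 0.07 = 0.19.
P(Grade=D | Cohort ∈ {C1, C4}) = 0.19/0.50 = 0.38000.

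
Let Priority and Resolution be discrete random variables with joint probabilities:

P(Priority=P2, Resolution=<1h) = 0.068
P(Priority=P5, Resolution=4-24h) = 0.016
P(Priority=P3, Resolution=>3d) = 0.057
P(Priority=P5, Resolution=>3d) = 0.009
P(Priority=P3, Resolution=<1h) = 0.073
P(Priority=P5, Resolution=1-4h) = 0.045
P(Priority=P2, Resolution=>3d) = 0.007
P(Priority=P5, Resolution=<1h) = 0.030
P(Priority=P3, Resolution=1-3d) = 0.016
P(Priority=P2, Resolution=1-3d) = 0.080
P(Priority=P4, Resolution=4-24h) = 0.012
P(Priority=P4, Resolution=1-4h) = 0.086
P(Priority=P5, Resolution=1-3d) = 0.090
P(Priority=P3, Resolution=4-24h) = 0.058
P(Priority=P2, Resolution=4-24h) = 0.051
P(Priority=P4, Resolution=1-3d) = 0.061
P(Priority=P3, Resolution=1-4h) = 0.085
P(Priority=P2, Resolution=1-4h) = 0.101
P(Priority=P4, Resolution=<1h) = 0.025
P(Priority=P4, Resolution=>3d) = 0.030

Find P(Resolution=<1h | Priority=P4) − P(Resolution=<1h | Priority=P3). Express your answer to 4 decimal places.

-0.1358

P(Priority=P4) = 0.025 + 0.086 + 0.012 + 0.061 + 0.030 = 0.214; P(Resolution=<1h | Priority=P4) = 0.025/0.214 = 0.11682.
P(Priority=P3) = 0.073 + 0.085 + 0.058 + 0.016 + 0.057 = 0.289; P(Resolution=<1h | Priority=P3) = 0.073/0.289 = 0.25260.
Difference = -0.1358.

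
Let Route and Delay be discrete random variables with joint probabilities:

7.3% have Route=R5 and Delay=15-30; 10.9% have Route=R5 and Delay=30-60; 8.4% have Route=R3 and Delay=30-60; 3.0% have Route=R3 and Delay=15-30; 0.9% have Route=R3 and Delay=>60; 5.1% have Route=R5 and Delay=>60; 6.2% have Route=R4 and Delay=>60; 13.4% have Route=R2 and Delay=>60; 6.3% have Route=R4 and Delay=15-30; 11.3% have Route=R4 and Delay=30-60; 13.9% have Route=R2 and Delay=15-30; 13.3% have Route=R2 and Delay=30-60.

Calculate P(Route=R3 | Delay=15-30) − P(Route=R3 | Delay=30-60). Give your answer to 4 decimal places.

P(Delay=15-30) = 0.139 + 0.030 + 0.063 + 0.073 = 0.305; P(Route=R3 | Delay=15-30) = 0.030/0.305 = 0.09836.
P(Delay=30-60) = 0.133 + 0.084 + 0.113 + 0.109 = 0.439; P(Route=R3 | Delay=30-60) = 0.084/0.439 = 0.19134.
Difference = -0.0930.

-0.0930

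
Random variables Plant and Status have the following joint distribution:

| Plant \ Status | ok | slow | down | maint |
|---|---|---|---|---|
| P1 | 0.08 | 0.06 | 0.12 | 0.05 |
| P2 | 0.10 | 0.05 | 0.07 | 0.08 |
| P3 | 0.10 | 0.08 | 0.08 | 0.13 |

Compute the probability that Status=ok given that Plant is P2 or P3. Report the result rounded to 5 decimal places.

P(Plant=P2) = 0.10 + 0.05 + 0.07 + 0.08 = 0.30.
P(Plant=P3) = 0.10 + 0.08 + 0.08 + 0.13 = 0.39.
P(Plant ∈ {P2, P3}) = 0.30 + 0.39 = 0.69; P(Status=ok, Plant ∈ {P2, P3}) = 0.10 + 0.10 = 0.20.
P(Status=ok | Plant ∈ {P2, P3}) = 0.20/0.69 = 0.28986.

0.28986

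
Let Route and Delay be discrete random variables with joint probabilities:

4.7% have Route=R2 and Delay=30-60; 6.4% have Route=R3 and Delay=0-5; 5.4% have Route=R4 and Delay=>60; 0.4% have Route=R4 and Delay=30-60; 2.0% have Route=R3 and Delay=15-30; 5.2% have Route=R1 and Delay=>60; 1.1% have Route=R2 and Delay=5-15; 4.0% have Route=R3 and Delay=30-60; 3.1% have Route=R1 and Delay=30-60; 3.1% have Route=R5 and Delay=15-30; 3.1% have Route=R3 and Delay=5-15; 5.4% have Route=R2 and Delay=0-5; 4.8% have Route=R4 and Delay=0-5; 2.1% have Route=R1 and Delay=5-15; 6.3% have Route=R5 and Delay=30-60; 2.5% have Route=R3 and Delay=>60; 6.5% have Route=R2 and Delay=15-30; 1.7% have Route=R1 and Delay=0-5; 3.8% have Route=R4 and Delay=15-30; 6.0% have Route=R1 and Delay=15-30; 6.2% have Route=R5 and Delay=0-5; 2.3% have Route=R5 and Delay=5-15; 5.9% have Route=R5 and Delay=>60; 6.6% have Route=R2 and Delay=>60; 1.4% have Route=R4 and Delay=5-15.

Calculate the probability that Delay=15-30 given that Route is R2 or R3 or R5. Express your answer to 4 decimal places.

0.1755

P(Route=R2) = 0.054 + 0.011 + 0.065 + 0.047 + 0.066 = 0.243.
P(Route=R3) = 0.064 + 0.031 + 0.020 + 0.040 + 0.025 = 0.180.
P(Route=R5) = 0.062 + 0.023 + 0.031 + 0.063 + 0.059 = 0.238.
P(Route ∈ {R2, R3, R5}) = 0.243 + 0.180 + 0.238 = 0.661; P(Delay=15-30, Route ∈ {R2, R3, R5}) = 0.065 + 0.020 + 0.031 = 0.116.
P(Delay=15-30 | Route ∈ {R2, R3, R5}) = 0.116/0.661 = 0.1755.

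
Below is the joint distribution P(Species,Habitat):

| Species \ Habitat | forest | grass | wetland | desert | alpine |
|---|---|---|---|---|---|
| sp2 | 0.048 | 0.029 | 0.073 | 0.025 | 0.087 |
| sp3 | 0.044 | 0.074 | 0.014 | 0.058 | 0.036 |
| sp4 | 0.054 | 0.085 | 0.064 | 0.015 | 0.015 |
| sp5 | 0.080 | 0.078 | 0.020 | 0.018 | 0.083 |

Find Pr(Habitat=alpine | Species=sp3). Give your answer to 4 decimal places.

P(Species=sp3) = 0.044 + 0.074 + 0.014 + 0.058 + 0.036 = 0.226.
P(Habitat=alpine | Species=sp3) = 0.036/0.226 = 0.1593.

0.1593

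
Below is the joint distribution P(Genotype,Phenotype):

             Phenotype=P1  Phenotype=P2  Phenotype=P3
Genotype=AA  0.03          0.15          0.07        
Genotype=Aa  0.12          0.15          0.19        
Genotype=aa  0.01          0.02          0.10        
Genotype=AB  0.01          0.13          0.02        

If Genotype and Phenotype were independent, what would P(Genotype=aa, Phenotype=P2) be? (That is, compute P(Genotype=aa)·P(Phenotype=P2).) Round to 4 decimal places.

0.0585

P(Genotype=aa) = 0.01 + 0.02 + 0.10 = 0.13.
P(Phenotype=P2) = 0.15 + 0.15 + 0.02 + 0.13 = 0.45.
Product: 0.13 × 0.45 = 0.0585.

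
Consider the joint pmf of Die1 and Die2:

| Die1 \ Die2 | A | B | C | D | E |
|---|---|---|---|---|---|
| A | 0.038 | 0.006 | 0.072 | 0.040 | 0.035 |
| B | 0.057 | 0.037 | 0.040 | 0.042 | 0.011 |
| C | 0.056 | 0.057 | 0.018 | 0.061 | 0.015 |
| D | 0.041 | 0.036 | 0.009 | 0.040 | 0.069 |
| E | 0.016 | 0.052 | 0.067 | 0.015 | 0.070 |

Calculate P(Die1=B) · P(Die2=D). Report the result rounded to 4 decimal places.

P(Die1=B) = 0.057 + 0.037 + 0.040 + 0.042 + 0.011 = 0.187.
P(Die2=D) = 0.040 + 0.042 + 0.061 + 0.040 + 0.015 = 0.198.
Product: 0.187 × 0.198 = 0.0370.

0.0370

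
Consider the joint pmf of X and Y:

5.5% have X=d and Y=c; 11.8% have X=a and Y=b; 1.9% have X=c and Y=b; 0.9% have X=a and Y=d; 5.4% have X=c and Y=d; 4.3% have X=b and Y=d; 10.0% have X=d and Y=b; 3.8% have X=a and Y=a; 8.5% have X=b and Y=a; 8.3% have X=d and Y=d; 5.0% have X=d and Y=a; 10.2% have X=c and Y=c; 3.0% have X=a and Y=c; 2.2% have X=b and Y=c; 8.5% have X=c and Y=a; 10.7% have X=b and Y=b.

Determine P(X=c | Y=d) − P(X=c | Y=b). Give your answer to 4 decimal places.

0.2305

P(Y=d) = 0.009 + 0.043 + 0.054 + 0.083 = 0.189; P(X=c | Y=d) = 0.054/0.189 = 0.28571.
P(Y=b) = 0.118 + 0.107 + 0.019 + 0.100 = 0.344; P(X=c | Y=b) = 0.019/0.344 = 0.05523.
Difference = 0.2305.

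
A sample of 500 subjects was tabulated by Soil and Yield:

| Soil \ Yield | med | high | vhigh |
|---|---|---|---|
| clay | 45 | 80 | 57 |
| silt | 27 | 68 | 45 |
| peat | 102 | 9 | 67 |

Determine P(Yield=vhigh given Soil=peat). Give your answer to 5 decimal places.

Total with Soil=peat: 102 + 9 + 67 = 178.
P(Yield=vhigh | Soil=peat) = 67/178 = 0.37640.

0.37640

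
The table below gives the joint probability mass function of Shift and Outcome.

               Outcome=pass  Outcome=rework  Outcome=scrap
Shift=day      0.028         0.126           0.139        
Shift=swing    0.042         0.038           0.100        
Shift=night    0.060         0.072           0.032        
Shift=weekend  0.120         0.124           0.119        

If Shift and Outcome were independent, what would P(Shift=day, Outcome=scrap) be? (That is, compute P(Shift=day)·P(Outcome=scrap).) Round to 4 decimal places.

P(Shift=day) = 0.028 + 0.126 + 0.139 = 0.293.
P(Outcome=scrap) = 0.139 + 0.100 + 0.032 + 0.119 = 0.390.
Product: 0.293 × 0.390 = 0.1143.

0.1143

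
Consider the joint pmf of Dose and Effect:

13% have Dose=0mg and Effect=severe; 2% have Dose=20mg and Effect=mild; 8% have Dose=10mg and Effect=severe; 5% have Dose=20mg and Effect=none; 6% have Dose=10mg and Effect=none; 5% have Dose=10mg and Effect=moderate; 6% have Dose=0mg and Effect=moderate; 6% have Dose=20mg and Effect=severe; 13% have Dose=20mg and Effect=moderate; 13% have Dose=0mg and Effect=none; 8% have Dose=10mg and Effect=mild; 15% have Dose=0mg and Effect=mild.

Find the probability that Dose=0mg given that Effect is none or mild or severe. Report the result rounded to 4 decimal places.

0.5395

P(Effect=none) = 0.13 + 0.06 + 0.05 = 0.24.
P(Effect=mild) = 0.15 + 0.08 + 0.02 = 0.25.
P(Effect=severe) = 0.13 + 0.08 + 0.06 = 0.27.
P(Effect ∈ {none, mild, severe}) = 0.24 + 0.25 + 0.27 = 0.76; P(Dose=0mg, Effect ∈ {none, mild, severe}) = 0.13 + 0.15 + 0.13 = 0.41.
P(Dose=0mg | Effect ∈ {none, mild, severe}) = 0.41/0.76 = 0.5395.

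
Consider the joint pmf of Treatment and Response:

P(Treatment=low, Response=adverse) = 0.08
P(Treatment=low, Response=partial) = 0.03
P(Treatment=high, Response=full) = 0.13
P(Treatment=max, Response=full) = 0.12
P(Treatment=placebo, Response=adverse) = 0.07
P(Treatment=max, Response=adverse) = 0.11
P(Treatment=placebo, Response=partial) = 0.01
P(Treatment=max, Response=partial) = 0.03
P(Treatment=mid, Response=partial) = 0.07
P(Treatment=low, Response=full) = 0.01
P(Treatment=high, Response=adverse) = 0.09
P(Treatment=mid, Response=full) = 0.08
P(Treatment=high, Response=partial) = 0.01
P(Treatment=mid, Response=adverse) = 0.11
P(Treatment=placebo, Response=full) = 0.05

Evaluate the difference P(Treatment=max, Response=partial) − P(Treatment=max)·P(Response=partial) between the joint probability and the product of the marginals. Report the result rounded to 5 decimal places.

P(Treatment=max) = 0.03 + 0.12 + 0.11 = 0.26.
P(Response=partial) = 0.01 + 0.03 + 0.07 + 0.01 + 0.03 = 0.15.
P(Treatment=max, Response=partial) − P(Treatment=max)P(Response=partial) = 0.03 − 0.26×0.15 = -0.00900.

-0.00900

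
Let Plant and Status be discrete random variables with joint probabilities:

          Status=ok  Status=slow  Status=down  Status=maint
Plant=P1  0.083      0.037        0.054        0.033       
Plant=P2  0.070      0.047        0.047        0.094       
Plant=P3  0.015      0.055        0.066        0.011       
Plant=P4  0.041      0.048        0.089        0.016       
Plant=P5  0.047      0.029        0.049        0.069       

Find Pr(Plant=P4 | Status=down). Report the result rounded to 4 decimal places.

P(Status=down) = 0.054 + 0.047 + 0.066 + 0.089 + 0.049 = 0.305.
P(Plant=P4 | Status=down) = 0.089/0.305 = 0.2918.

0.2918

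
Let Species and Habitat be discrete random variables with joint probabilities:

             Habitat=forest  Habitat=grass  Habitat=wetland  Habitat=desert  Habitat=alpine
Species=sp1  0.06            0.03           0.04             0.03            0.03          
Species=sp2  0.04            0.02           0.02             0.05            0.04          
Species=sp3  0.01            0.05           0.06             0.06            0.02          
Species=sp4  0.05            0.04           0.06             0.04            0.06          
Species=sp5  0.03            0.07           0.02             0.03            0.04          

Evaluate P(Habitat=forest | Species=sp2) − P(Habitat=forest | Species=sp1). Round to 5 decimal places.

-0.08050

P(Species=sp2) = 0.04 + 0.02 + 0.02 + 0.05 + 0.04 = 0.17; P(Habitat=forest | Species=sp2) = 0.04/0.17 = 0.235294.
P(Species=sp1) = 0.06 + 0.03 + 0.04 + 0.03 + 0.03 = 0.19; P(Habitat=forest | Species=sp1) = 0.06/0.19 = 0.315789.
Difference = -0.08050.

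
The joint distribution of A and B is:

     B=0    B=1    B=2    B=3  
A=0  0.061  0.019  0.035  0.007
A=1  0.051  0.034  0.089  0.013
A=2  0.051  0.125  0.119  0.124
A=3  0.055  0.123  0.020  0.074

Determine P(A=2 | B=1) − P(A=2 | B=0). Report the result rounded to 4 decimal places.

0.1813

P(B=1) = 0.019 + 0.034 + 0.125 + 0.123 = 0.301; P(A=2 | B=1) = 0.125/0.301 = 0.41528.
P(B=0) = 0.061 + 0.051 + 0.051 + 0.055 = 0.218; P(A=2 | B=0) = 0.051/0.218 = 0.23394.
Difference = 0.1813.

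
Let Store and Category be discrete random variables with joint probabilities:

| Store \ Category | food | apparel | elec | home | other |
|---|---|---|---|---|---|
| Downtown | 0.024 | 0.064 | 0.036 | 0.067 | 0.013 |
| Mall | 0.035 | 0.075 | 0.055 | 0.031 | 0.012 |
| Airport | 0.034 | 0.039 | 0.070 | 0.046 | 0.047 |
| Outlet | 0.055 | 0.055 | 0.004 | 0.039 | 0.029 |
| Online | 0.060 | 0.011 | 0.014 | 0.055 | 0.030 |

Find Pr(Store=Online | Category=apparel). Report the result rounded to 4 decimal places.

P(Category=apparel) = 0.064 + 0.075 + 0.039 + 0.055 + 0.011 = 0.244.
P(Store=Online | Category=apparel) = 0.011/0.244 = 0.0451.

0.0451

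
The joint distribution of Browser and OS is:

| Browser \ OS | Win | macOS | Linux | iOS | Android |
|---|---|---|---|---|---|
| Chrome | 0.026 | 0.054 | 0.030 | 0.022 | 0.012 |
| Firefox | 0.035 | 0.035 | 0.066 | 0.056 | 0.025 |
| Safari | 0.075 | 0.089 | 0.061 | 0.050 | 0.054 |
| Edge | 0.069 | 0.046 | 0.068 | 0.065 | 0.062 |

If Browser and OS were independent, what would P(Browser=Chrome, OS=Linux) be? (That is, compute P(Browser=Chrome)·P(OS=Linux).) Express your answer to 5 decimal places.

P(Browser=Chrome) = 0.026 + 0.054 + 0.030 + 0.022 + 0.012 = 0.144.
P(OS=Linux) = 0.030 + 0.066 + 0.061 + 0.068 = 0.225.
Product: 0.144 × 0.225 = 0.03240.

0.03240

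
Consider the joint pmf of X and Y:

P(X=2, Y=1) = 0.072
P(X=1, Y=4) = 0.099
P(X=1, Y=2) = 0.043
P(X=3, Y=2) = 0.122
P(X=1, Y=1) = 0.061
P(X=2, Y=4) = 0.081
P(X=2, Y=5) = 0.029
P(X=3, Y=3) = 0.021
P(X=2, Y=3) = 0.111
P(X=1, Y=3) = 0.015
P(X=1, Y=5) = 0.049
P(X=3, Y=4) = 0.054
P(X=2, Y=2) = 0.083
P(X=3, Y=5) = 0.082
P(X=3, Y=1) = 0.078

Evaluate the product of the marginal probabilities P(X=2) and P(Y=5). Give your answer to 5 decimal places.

P(X=2) = 0.072 + 0.083 + 0.111 + 0.081 + 0.029 = 0.376.
P(Y=5) = 0.049 + 0.029 + 0.082 = 0.160.
Product: 0.376 × 0.160 = 0.06016.

0.06016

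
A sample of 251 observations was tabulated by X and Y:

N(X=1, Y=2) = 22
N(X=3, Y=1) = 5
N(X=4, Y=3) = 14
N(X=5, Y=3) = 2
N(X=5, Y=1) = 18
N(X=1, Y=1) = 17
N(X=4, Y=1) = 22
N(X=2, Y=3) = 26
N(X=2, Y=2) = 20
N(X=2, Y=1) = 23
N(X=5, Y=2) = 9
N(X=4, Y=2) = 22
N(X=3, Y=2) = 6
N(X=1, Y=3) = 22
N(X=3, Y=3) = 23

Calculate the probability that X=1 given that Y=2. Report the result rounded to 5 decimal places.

Total with Y=2: 22 + 20 + 6 + 22 + 9 = 79.
P(X=1 | Y=2) = 22/79 = 0.27848.

0.27848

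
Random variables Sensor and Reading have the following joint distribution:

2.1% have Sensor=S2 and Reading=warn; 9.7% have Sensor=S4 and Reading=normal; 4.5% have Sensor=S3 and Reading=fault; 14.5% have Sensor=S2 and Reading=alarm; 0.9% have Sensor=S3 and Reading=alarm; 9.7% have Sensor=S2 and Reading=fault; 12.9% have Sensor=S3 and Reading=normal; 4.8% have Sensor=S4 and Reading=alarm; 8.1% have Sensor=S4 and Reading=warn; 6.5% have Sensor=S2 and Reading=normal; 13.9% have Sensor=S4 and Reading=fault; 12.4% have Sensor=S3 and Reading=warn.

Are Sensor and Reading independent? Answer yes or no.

no

P(Sensor=S2) = 0.328 and P(Reading=alarm) = 0.202, so their product is 0.06626, but P(Sensor=S2, Reading=alarm) = 0.145. Since these differ, Sensor and Reading are not independent.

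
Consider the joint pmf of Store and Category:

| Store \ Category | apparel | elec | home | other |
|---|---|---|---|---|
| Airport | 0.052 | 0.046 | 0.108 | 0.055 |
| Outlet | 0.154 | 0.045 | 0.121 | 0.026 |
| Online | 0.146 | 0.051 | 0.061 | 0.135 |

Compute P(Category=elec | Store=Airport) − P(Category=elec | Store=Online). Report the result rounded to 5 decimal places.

P(Store=Airport) = 0.052 + 0.046 + 0.108 + 0.055 = 0.261; P(Category=elec | Store=Airport) = 0.046/0.261 = 0.176245.
P(Store=Online) = 0.146 + 0.051 + 0.061 + 0.135 = 0.393; P(Category=elec | Store=Online) = 0.051/0.393 = 0.129771.
Difference = 0.04647.

0.04647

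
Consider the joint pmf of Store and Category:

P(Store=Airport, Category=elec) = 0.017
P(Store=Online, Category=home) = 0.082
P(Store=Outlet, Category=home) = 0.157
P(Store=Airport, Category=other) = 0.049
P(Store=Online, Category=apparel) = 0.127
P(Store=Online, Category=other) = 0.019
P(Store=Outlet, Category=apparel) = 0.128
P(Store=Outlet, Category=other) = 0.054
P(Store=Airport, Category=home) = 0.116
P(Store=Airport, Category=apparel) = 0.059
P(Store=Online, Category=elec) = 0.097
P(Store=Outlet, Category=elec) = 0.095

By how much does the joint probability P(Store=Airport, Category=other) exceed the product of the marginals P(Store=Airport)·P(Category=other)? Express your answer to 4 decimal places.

P(Store=Airport) = 0.059 + 0.017 + 0.116 + 0.049 = 0.241.
P(Category=other) = 0.049 + 0.054 + 0.019 = 0.122.
P(Store=Airport, Category=other) − P(Store=Airport)P(Category=other) = 0.049 − 0.241×0.122 = 0.0196.

0.0196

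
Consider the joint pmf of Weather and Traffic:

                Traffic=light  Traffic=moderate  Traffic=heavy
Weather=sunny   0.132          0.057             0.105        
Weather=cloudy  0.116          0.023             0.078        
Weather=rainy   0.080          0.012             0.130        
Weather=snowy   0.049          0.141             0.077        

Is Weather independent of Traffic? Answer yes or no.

no

P(Weather=snowy) = 0.267 and P(Traffic=moderate) = 0.233, so their product is 0.06221, but P(Weather=snowy, Traffic=moderate) = 0.141. Since these differ, Weather and Traffic are not independent.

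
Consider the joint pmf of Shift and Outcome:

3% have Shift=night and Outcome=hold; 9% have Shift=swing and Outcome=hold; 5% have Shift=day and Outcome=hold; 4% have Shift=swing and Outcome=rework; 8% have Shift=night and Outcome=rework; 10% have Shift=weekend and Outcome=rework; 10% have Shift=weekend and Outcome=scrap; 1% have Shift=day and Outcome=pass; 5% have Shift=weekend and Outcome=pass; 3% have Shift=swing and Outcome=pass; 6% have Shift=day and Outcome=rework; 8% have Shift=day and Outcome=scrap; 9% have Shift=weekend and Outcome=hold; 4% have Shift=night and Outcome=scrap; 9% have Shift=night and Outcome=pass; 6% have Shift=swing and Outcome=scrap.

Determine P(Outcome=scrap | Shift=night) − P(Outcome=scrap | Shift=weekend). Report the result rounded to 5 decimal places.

-0.12745

P(Shift=night) = 0.09 + 0.08 + 0.04 + 0.03 = 0.24; P(Outcome=scrap | Shift=night) = 0.04/0.24 = 0.166667.
P(Shift=weekend) = 0.05 + 0.10 + 0.10 + 0.09 = 0.34; P(Outcome=scrap | Shift=weekend) = 0.10/0.34 = 0.294118.
Difference = -0.12745.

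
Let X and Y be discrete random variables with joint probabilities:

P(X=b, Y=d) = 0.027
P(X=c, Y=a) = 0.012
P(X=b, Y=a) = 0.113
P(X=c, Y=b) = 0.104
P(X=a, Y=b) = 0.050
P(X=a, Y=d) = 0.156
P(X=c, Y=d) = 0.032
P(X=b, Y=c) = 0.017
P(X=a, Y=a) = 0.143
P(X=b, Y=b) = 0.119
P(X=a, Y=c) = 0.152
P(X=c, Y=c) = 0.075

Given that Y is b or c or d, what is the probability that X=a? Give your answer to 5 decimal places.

0.48907

P(Y=b) = 0.050 + 0.119 + 0.104 = 0.273.
P(Y=c) = 0.152 + 0.017 + 0.075 = 0.244.
P(Y=d) = 0.156 + 0.027 + 0.032 = 0.215.
P(Y ∈ {b, c, d}) = 0.273 + 0.244 + 0.215 = 0.732; P(X=a, Y ∈ {b, c, d}) = 0.050 + 0.152 + 0.156 = 0.358.
P(X=a | Y ∈ {b, c, d}) = 0.358/0.732 = 0.48907.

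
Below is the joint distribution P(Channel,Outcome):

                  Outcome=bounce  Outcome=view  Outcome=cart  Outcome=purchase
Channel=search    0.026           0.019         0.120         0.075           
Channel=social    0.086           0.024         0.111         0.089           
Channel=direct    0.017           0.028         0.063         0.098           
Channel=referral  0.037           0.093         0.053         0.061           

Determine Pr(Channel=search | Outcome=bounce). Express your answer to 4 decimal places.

P(Outcome=bounce) = 0.026 + 0.086 + 0.017 + 0.037 = 0.166.
P(Channel=search | Outcome=bounce) = 0.026/0.166 = 0.1566.

0.1566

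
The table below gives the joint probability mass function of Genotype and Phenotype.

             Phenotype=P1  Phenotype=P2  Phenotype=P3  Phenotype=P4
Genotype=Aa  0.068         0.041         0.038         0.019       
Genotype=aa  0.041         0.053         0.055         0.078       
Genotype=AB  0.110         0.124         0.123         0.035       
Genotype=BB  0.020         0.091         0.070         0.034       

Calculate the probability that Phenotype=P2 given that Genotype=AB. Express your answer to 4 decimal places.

P(Genotype=AB) = 0.110 + 0.124 + 0.123 + 0.035 = 0.392.
P(Phenotype=P2 | Genotype=AB) = 0.124/0.392 = 0.3163.

0.3163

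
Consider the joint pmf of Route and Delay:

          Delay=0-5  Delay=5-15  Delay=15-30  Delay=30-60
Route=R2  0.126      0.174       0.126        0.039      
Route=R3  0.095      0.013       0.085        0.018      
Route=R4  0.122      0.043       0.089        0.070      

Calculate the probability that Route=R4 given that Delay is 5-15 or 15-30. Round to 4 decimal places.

0.2491

P(Delay=5-15) = 0.174 + 0.013 + 0.043 = 0.230.
P(Delay=15-30) = 0.126 + 0.085 + 0.089 = 0.300.
P(Delay ∈ {5-15, 15-30}) = 0.230 + 0.300 = 0.530; P(Route=R4, Delay ∈ {5-15, 15-30}) = 0.043 + 0.089 = 0.132.
P(Route=R4 | Delay ∈ {5-15, 15-30}) = 0.132/0.530 = 0.2491.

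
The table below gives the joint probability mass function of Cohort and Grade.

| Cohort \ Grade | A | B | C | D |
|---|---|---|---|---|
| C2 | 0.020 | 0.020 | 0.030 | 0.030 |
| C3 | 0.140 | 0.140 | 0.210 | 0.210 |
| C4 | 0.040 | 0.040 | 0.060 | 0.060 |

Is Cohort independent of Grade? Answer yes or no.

yes

Every cell satisfies P(Cohort,Grade) = P(Cohort)·P(Grade). For instance P(Cohort=C4) = 0.200, P(Grade=D) = 0.300, and 0.200×0.300 = 0.060 matches the joint entry. So Cohort and Grade are independent.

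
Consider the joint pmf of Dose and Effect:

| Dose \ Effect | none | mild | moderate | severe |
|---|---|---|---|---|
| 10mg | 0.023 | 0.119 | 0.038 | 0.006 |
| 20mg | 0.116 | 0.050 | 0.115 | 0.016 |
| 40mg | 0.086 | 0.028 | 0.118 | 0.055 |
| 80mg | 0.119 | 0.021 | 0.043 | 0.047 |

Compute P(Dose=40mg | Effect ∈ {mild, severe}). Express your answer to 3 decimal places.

0.243

P(Effect=mild) = 0.119 + 0.050 + 0.028 + 0.021 = 0.218.
P(Effect=severe) = 0.006 + 0.016 + 0.055 + 0.047 = 0.124.
P(Effect ∈ {mild, severe}) = 0.218 + 0.124 = 0.342; P(Dose=40mg, Effect ∈ {mild, severe}) = 0.028 + 0.055 = 0.083.
P(Dose=40mg | Effect ∈ {mild, severe}) = 0.083/0.342 = 0.243.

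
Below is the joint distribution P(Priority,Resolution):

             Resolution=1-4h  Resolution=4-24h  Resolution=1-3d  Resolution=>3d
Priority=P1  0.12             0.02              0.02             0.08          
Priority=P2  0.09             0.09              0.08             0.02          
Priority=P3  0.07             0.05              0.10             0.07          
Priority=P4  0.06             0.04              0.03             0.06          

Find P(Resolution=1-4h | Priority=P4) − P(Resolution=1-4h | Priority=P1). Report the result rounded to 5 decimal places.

-0.18421

P(Priority=P4) = 0.06 + 0.04 + 0.03 + 0.06 = 0.19; P(Resolution=1-4h | Priority=P4) = 0.06/0.19 = 0.315789.
P(Priority=P1) = 0.12 + 0.02 + 0.02 + 0.08 = 0.24; P(Resolution=1-4h | Priority=P1) = 0.12/0.24 = 0.500000.
Difference = -0.18421.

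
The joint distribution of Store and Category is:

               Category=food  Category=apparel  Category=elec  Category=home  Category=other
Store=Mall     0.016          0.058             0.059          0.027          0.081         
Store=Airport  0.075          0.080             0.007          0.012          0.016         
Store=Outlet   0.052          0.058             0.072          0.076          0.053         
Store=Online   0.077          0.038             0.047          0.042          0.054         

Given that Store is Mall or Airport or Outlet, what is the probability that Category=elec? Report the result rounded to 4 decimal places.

P(Store=Mall) = 0.016 + 0.058 + 0.059 + 0.027 + 0.081 = 0.241.
P(Store=Airport) = 0.075 + 0.080 + 0.007 + 0.012 + 0.016 = 0.190.
P(Store=Outlet) = 0.052 + 0.058 + 0.072 + 0.076 + 0.053 = 0.311.
P(Store ∈ {Mall, Airport, Outlet}) = 0.241 + 0.190 + 0.311 = 0.742; P(Category=elec, Store ∈ {Mall, Airport, Outlet}) = 0.059 + 0.007 + 0.072 = 0.138.
P(Category=elec | Store ∈ {Mall, Airport, Outlet}) = 0.138/0.742 = 0.1860.

0.1860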